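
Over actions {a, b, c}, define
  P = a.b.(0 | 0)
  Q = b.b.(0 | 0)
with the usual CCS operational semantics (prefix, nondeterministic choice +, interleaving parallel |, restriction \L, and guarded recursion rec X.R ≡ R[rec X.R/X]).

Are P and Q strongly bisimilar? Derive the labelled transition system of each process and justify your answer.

P's transition system — 3 states:
  m0 = a.b.(0 | 0) → —a→ m1
  m1 = b.(0 | 0) → —b→ m2
  m2 = 0 | 0 → (no moves)
Q's transition system — 3 states:
  n0 = b.b.(0 | 0) → —b→ n1
  n1 = b.(0 | 0) → —b→ n2
  n2 = 0 | 0 → (no moves)
Coarsest stable partition (strong bisimilarity classes):
  B0 = {m0}
  B1 = {m1, n1}
  B2 = {m2, n2}
  B3 = {n0}
m0 ∈ B0, n0 ∈ B3 → different blocks

NO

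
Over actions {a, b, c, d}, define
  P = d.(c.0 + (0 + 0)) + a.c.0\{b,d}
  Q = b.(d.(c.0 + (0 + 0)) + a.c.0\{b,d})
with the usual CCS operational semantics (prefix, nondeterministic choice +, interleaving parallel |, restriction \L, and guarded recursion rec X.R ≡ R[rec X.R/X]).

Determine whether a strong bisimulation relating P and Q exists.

P's transition system — 5 states:
  u0 = d.(c.0 + (0 + 0)) + a.c.0\{b,d} :: —a→ u1, —d→ u2
  u1 = c.0\{b,d} :: —c→ u3
  u2 = c.0 + (0 + 0) :: —c→ u4
  u3 = 0\{b,d} :: stopped
  u4 = 0 :: stopped
Q's transition system — 6 states:
  v0 = b.(d.(c.0 + (0 + 0)) + a.c.0\{b,d}) :: —b→ v1
  v1 = d.(c.0 + (0 + 0)) + a.c.0\{b,d} :: —a→ v2, —d→ v3
  v2 = c.0\{b,d} :: —c→ v4
  v3 = c.0 + (0 + 0) :: —c→ v5
  v4 = 0\{b,d} :: stopped
  v5 = 0 :: stopped
Bisimilarity quotient blocks:
  B0 = {u0, v1}
  B1 = {u1, u2, v2, v3}
  B2 = {u3, u4, v4, v5}
  B3 = {v0}
u0 ∈ B0, v0 ∈ B3 → different blocks

P ≁ Q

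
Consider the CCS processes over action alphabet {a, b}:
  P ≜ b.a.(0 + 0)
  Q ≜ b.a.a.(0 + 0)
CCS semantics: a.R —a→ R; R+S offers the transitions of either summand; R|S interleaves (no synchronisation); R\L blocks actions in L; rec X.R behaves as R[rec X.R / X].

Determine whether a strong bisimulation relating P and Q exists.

NO

Reachable graph of P (3 states):
  m0 = b.a.(0 + 0) → -b-> m1
  m1 = a.(0 + 0) → -a-> m2
  m2 = 0 + 0 → ·
Reachable graph of Q (4 states):
  n0 = b.a.a.(0 + 0) → -b-> n1
  n1 = a.a.(0 + 0) → -a-> n2
  n2 = a.(0 + 0) → -a-> n3
  n3 = 0 + 0 → ·
Bisimilarity quotient blocks:
  B0 = {m0}
  B1 = {m1, n2}
  B2 = {m2, n3}
  B3 = {n0}
  B4 = {n1}
m0 ∈ B0, n0 ∈ B3 → different blocks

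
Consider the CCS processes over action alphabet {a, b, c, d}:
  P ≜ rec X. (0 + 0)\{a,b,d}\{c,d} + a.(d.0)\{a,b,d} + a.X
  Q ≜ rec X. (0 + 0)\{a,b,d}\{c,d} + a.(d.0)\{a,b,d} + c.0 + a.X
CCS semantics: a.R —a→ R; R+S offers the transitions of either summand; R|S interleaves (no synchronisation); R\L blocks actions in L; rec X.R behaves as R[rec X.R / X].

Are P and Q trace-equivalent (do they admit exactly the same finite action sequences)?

LTS(P): 2 reachable states
  u0 = rec X. (0 + 0)\{a,b,d}\{c,d} + a.(d.0)\{a,b,d} + a.X has moves —a→ u0, —a→ u1
  u1 = (d.0)\{a,b,d} has moves (no moves)
LTS(Q): 3 reachable states
  v0 = rec X. (0 + 0)\{a,b,d}\{c,d} + a.(d.0)\{a,b,d} + c.0 + a.X has moves —a→ v0, —a→ v1, —c→ v2
  v1 = (d.0)\{a,b,d} has moves (no moves)
  v2 = 0 has moves (no moves)
Executing c from Q (initial set {v0}):
  step 1 (c): {v2}
  Q completes σ.
Executing c from P (initial set {u0}):
  step 1 (c): ∅  — P cannot continue

trace-distinct — witness ⟨c⟩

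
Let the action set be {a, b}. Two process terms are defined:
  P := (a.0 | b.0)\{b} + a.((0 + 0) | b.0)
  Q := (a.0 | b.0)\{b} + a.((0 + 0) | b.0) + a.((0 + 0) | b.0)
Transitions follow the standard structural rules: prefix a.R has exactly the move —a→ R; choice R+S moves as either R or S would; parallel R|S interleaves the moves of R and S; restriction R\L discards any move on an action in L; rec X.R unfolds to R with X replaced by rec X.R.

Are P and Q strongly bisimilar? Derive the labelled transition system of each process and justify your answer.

bisimilar

P's transition system — 4 states:
  s0 = (a.0 | b.0)\{b} + a.((0 + 0) | b.0) has moves —a→ s1, —a→ s2
  s1 = (0 + 0) | b.0 has moves —b→ s3
  s2 = (0 | b.0)\{b} has moves deadlocked
  s3 = (0 + 0) | 0 has moves deadlocked
Q's transition system — 4 states:
  t0 = (a.0 | b.0)\{b} + a.((0 + 0) | b.0) + a.((0 + 0) | b.0) has moves —a→ t1, —a→ t2
  t1 = (0 + 0) | b.0 has moves —b→ t3
  t2 = (0 | b.0)\{b} has moves deadlocked
  t3 = (0 + 0) | 0 has moves deadlocked
Coarsest stable partition (strong bisimilarity classes):
  B0 = {s0, t0}
  B1 = {s1, t1}
  B2 = {s2, s3, t2, t3}
s0 ∈ B0, t0 ∈ B0 → same block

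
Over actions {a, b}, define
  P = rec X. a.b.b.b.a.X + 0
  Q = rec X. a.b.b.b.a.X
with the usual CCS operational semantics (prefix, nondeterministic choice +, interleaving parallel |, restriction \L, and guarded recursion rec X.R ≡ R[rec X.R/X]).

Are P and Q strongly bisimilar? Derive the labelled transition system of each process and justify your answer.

P's transition system — 5 states:
  s0 = rec X. a.b.b.b.a.X + 0 | =a=> s1
  s1 = b.b.b.a.(rec X. a.b.b.b.a.X + 0) | =b=> s2
  s2 = b.b.a.(rec X. a.b.b.b.a.X + 0) | =b=> s3
  s3 = b.a.(rec X. a.b.b.b.a.X + 0) | =b=> s4
  s4 = a.(rec X. a.b.b.b.a.X + 0) | =a=> s0
Q's transition system — 5 states:
  t0 = rec X. a.b.b.b.a.X | =a=> t1
  t1 = b.b.b.a.(rec X. a.b.b.b.a.X) | =b=> t2
  t2 = b.b.a.(rec X. a.b.b.b.a.X) | =b=> t3
  t3 = b.a.(rec X. a.b.b.b.a.X) | =b=> t4
  t4 = a.(rec X. a.b.b.b.a.X) | =a=> t0
Partition-refinement fixed point:
  B0 = {s0, t0}
  B1 = {s1, t1}
  B2 = {s2, t2}
  B3 = {s3, t3}
  B4 = {s4, t4}
s0 ∈ B0, t0 ∈ B0 → same block

bisimilar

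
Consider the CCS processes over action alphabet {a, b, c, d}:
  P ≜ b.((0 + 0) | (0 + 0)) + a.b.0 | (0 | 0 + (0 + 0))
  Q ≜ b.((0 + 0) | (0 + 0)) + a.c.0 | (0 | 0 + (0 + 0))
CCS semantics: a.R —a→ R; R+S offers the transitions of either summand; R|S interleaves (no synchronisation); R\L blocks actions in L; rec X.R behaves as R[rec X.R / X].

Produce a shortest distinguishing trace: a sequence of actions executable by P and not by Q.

ab

Reachable graph of P (4 states):
  s0 = b.((0 + 0) | (0 + 0)) + a.b.0 | (0 | 0 + (0 + 0)) ⊢ =a=> s1, =b=> s2
  s1 = b.0 | (0 | 0 + (0 + 0)) ⊢ =b=> s3
  s2 = (0 + 0) | (0 + 0) ⊢ deadlocked
  s3 = 0 | (0 | 0 + (0 + 0)) ⊢ deadlocked
Reachable graph of Q (4 states):
  t0 = b.((0 + 0) | (0 + 0)) + a.c.0 | (0 | 0 + (0 + 0)) ⊢ =a=> t1, =b=> t2
  t1 = c.0 | (0 | 0 + (0 + 0)) ⊢ =c=> t3
  t2 = (0 + 0) | (0 + 0) ⊢ deadlocked
  t3 = 0 | (0 | 0 + (0 + 0)) ⊢ deadlocked
Run σ = ⟨ab⟩ on P: start {s0}
  step 1 (a): {s1}
  step 2 (b): {s3}
  ✓ P
Run σ = ⟨ab⟩ on Q: start {t0}
  step 1 (a): {t1}
  step 2 (b): ∅  — Q cannot continue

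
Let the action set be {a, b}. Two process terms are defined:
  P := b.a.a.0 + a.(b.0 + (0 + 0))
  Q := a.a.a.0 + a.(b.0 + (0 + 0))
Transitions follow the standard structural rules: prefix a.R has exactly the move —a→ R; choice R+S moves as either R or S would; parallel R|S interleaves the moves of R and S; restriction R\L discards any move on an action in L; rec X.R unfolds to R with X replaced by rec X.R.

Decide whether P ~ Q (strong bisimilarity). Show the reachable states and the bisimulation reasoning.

NO

P's transition system — 5 states:
  s0 = b.a.a.0 + a.(b.0 + (0 + 0)) has moves ··a··> s1, ··b··> s2
  s1 = b.0 + (0 + 0) has moves ··b··> s3
  s2 = a.a.0 has moves ··a··> s4
  s3 = 0 has moves ∅
  s4 = a.0 has moves ··a··> s3
Q's transition system — 5 states:
  t0 = a.a.a.0 + a.(b.0 + (0 + 0)) has moves ··a··> t1, ··a··> t2
  t1 = a.a.0 has moves ··a··> t3
  t2 = b.0 + (0 + 0) has moves ··b··> t4
  t3 = a.0 has moves ··a··> t4
  t4 = 0 has moves ∅
Partition-refinement fixed point:
  B0 = {s0}
  B1 = {s1, t2}
  B2 = {s3, t4}
  B3 = {s2, t1}
  B4 = {s4, t3}
  B5 = {t0}
s0 ∈ B0, t0 ∈ B5 → different blocks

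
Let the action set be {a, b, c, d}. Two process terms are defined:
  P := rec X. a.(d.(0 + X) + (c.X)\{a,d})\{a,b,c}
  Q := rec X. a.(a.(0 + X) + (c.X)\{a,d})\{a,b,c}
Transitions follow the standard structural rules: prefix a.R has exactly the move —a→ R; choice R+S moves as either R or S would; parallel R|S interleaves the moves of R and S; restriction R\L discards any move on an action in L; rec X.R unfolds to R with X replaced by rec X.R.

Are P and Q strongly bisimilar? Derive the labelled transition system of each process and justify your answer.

P ≁ Q

P's transition system — 3 states:
  m0 = rec X. a.(d.(0 + X) + (c.X)\{a,d})\{a,b,c} | -a-> m1
  m1 = (d.(0 + (rec X. a.(d.(0 + X) + (c.X)\{a,d})\{a,b,c})) + (c.(rec X. a.(d.(0 + X) + (c.X)\{a,d})\{a,b,c}))\{a,d})\{a,b,c} | -d-> m2
  m2 = (0 + (rec X. a.(d.(0 + X) + (c.X)\{a,d})\{a,b,c}))\{a,b,c} | stopped
Q's transition system — 2 states:
  n0 = rec X. a.(a.(0 + X) + (c.X)\{a,d})\{a,b,c} | -a-> n1
  n1 = (a.(0 + (rec X. a.(a.(0 + X) + (c.X)\{a,d})\{a,b,c})) + (c.(rec X. a.(a.(0 + X) + (c.X)\{a,d})\{a,b,c}))\{a,d})\{a,b,c} | stopped
Bisimilarity quotient blocks:
  B0 = {m0}
  B1 = {m1}
  B2 = {m2, n1}
  B3 = {n0}
m0 ∈ B0, n0 ∈ B3 → different blocks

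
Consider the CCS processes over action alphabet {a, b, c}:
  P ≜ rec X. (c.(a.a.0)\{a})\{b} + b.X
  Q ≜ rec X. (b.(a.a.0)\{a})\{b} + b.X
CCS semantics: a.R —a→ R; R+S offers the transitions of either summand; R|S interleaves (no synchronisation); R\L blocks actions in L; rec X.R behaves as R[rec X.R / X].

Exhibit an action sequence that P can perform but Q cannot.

c

P's transition system — 2 states:
  p0 = rec X. (c.(a.a.0)\{a})\{b} + b.X ⊢ -b-> p0, -c-> p1
  p1 = (a.a.0)\{a}\{b} ⊢ ·
Q's transition system — 1 states:
  q0 = rec X. (b.(a.a.0)\{a})\{b} + b.X ⊢ -b-> q0
Executing c from P (initial set {p0}):
  [1] c ⇒ {p1}
  P completes σ.
Executing c from Q (initial set {q0}):
  [1] c ⇒ ∅ (Q stuck)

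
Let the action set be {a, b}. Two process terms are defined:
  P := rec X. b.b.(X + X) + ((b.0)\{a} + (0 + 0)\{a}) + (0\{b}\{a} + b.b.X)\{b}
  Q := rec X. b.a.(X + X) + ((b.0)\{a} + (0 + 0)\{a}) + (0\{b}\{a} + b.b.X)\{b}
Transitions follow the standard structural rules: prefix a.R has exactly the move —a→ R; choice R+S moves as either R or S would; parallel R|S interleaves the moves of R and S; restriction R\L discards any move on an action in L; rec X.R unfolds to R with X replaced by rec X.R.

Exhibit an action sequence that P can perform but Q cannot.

bb

P's transition system — 4 states:
  p0 = rec X. b.b.(X + X) + ((b.0)\{a} + (0 + 0)\{a}) + (0\{b}\{a} + b.b.X)\{b} → ··b··> p1, ··b··> p2
  p1 = 0\{a} → stopped
  p2 = b.((rec X. b.b.(X + X) + ((b.0)\{a} + (0 + 0)\{a}) + (0\{b}\{a} + b.b.X)\{b}) + (rec X. b.b.(X + X) + ((b.0)\{a} + (0 + 0)\{a}) + (0\{b}\{a} + b.b.X)\{b})) → ··b··> p3
  p3 = (rec X. b.b.(X + X) + ((b.0)\{a} + (0 + 0)\{a}) + (0\{b}\{a} + b.b.X)\{b}) + (rec X. b.b.(X + X) + ((b.0)\{a} + (0 + 0)\{a}) + (0\{b}\{a} + b.b.X)\{b}) → ··b··> p1, ··b··> p2
Q's transition system — 4 states:
  q0 = rec X. b.a.(X + X) + ((b.0)\{a} + (0 + 0)\{a}) + (0\{b}\{a} + b.b.X)\{b} → ··b··> q1, ··b··> q2
  q1 = 0\{a} → stopped
  q2 = a.((rec X. b.a.(X + X) + ((b.0)\{a} + (0 + 0)\{a}) + (0\{b}\{a} + b.b.X)\{b}) + (rec X. b.a.(X + X) + ((b.0)\{a} + (0 + 0)\{a}) + (0\{b}\{a} + b.b.X)\{b})) → ··a··> q3
  q3 = (rec X. b.a.(X + X) + ((b.0)\{a} + (0 + 0)\{a}) + (0\{b}\{a} + b.b.X)\{b}) + (rec X. b.a.(X + X) + ((b.0)\{a} + (0 + 0)\{a}) + (0\{b}\{a} + b.b.X)\{b}) → ··b··> q1, ··b··> q2
Run σ = ⟨bb⟩ on P: start {p0}
  after b @ step 1: {p1, p2}
  after b @ step 2: {p3}
  P completes σ.
Run σ = ⟨bb⟩ on Q: start {q0}
  after b @ step 1: {q1, q2}
  after b @ step 2: ∅  — Q cannot continue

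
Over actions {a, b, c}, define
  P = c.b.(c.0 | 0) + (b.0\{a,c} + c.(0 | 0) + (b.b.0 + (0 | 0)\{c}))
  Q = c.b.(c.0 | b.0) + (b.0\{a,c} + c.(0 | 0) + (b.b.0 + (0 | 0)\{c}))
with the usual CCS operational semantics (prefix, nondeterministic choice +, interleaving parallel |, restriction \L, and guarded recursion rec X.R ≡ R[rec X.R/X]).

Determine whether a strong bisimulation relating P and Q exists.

Reachable graph of P (7 states):
  m0 = c.b.(c.0 | 0) + (b.0\{a,c} + c.(0 | 0) + (b.b.0 + (0 | 0)\{c})) :: —b→ m1, —b→ m2, —c→ m3, —c→ m4
  m1 = 0\{a,c} :: ·
  m2 = b.0 :: —b→ m5
  m3 = 0 | 0 :: ·
  m4 = b.(c.0 | 0) :: —b→ m6
  m5 = 0 :: ·
  m6 = c.0 | 0 :: —c→ m3
Reachable graph of Q (9 states):
  n0 = c.b.(c.0 | b.0) + (b.0\{a,c} + c.(0 | 0) + (b.b.0 + (0 | 0)\{c})) :: —b→ n1, —b→ n2, —c→ n3, —c→ n4
  n1 = 0\{a,c} :: ·
  n2 = b.0 :: —b→ n5
  n3 = 0 | 0 :: ·
  n4 = b.(c.0 | b.0) :: —b→ n6
  n5 = 0 :: ·
  n6 = c.0 | b.0 :: —b→ n7, —c→ n8
  n7 = c.0 | 0 :: —c→ n3
  n8 = 0 | b.0 :: —b→ n3
Partition-refinement fixed point:
  B0 = {m0}
  B1 = {m1, m3, m5, n1, n3, n5}
  B2 = {m2, n2, n8}
  B3 = {m4}
  B4 = {m6, n7}
  B5 = {n0}
  B6 = {n4}
  B7 = {n6}
m0 ∈ B0, n0 ∈ B5 → different blocks

not bisimilar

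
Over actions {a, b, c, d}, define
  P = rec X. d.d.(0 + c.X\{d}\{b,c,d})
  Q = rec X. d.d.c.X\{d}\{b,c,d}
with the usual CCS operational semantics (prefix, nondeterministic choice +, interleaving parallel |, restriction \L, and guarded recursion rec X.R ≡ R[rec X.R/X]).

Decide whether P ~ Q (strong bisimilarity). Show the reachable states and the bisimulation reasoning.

P's transition system — 4 states:
  s0 = rec X. d.d.(0 + c.X\{d}\{b,c,d}) ⊢ =d=> s1
  s1 = d.(0 + c.(rec X. d.d.(0 + c.X\{d}\{b,c,d}))\{d}\{b,c,d}) ⊢ =d=> s2
  s2 = 0 + c.(rec X. d.d.(0 + c.X\{d}\{b,c,d}))\{d}\{b,c,d} ⊢ =c=> s3
  s3 = (rec X. d.d.(0 + c.X\{d}\{b,c,d}))\{d}\{b,c,d} ⊢ stopped
Q's transition system — 4 states:
  t0 = rec X. d.d.c.X\{d}\{b,c,d} ⊢ =d=> t1
  t1 = d.c.(rec X. d.d.c.X\{d}\{b,c,d})\{d}\{b,c,d} ⊢ =d=> t2
  t2 = c.(rec X. d.d.c.X\{d}\{b,c,d})\{d}\{b,c,d} ⊢ =c=> t3
  t3 = (rec X. d.d.c.X\{d}\{b,c,d})\{d}\{b,c,d} ⊢ stopped
Partition-refinement fixed point:
  B0 = {s0, t0}
  B1 = {s1, t1}
  B2 = {s2, t2}
  B3 = {s3, t3}
s0 ∈ B0, t0 ∈ B0 → same block

bisimilar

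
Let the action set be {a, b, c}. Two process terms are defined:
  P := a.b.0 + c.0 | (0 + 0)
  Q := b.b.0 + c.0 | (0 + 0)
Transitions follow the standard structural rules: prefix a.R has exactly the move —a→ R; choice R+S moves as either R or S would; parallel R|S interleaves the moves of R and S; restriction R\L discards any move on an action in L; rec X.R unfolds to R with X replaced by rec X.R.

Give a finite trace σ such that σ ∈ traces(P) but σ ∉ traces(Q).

a

LTS(P): 4 reachable states
  m0 = a.b.0 + c.0 | (0 + 0) has moves ··a··> m1, ··c··> m2
  m1 = b.0 has moves ··b··> m3
  m2 = 0 | (0 + 0) has moves (no moves)
  m3 = 0 has moves (no moves)
LTS(Q): 4 reachable states
  n0 = b.b.0 + c.0 | (0 + 0) has moves ··b··> n1, ··c··> n2
  n1 = b.0 has moves ··b··> n3
  n2 = 0 | (0 + 0) has moves (no moves)
  n3 = 0 has moves (no moves)
Run σ = ⟨a⟩ on P: start {m0}
  after a @ step 1: {m1}
  ✓ P
Run σ = ⟨a⟩ on Q: start {n0}
  after a @ step 1: no successor for Q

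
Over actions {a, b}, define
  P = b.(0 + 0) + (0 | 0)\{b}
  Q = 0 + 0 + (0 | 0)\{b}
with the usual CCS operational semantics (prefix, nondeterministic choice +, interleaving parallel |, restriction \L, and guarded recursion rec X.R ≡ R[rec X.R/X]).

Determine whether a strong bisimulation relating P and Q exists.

P's transition system — 2 states:
  u0 = b.(0 + 0) + (0 | 0)\{b} | ··b··> u1
  u1 = 0 + 0 | ·
Q's transition system — 1 states:
  v0 = 0 + 0 + (0 | 0)\{b} | ·
Partition-refinement fixed point:
  B0 = {u0}
  B1 = {u1, v0}
u0 ∈ B0, v0 ∈ B1 → different blocks

NO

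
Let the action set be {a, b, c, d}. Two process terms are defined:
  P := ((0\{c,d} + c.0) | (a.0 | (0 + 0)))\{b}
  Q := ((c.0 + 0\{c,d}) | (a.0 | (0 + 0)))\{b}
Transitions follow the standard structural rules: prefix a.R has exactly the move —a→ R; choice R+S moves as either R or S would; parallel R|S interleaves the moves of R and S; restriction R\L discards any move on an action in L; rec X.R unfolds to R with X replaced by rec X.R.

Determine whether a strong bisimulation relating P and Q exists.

LTS(P): 4 reachable states
  u0 = ((0\{c,d} + c.0) | (a.0 | (0 + 0)))\{b} ⊢ ··a··> u1, ··c··> u2
  u1 = ((0\{c,d} + c.0) | (0 | (0 + 0)))\{b} ⊢ ··c··> u3
  u2 = (0 | (a.0 | (0 + 0)))\{b} ⊢ ··a··> u3
  u3 = (0 | (0 | (0 + 0)))\{b} ⊢ deadlocked
LTS(Q): 4 reachable states
  v0 = ((c.0 + 0\{c,d}) | (a.0 | (0 + 0)))\{b} ⊢ ··a··> v1, ··c··> v2
  v1 = ((c.0 + 0\{c,d}) | (0 | (0 + 0)))\{b} ⊢ ··c··> v3
  v2 = (0 | (a.0 | (0 + 0)))\{b} ⊢ ··a··> v3
  v3 = (0 | (0 | (0 + 0)))\{b} ⊢ deadlocked
Partition-refinement fixed point:
  B0 = {u0, v0}
  B1 = {u2, v2}
  B2 = {u3, v3}
  B3 = {u1, v1}
u0 ∈ B0, v0 ∈ B0 → same block

bisimilar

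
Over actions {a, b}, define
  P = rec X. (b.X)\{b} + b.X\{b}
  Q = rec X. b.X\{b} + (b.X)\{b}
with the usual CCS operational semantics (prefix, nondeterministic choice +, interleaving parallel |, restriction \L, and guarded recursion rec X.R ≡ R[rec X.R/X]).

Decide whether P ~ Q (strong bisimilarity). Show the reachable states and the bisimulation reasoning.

P ~ Q

P's transition system — 2 states:
  u0 = rec X. (b.X)\{b} + b.X\{b} | —b→ u1
  u1 = (rec X. (b.X)\{b} + b.X\{b})\{b} | (no moves)
Q's transition system — 2 states:
  v0 = rec X. b.X\{b} + (b.X)\{b} | —b→ v1
  v1 = (rec X. b.X\{b} + (b.X)\{b})\{b} | (no moves)
Bisimilarity quotient blocks:
  B0 = {u0, v0}
  B1 = {u1, v1}
u0 ∈ B0, v0 ∈ B0 → same block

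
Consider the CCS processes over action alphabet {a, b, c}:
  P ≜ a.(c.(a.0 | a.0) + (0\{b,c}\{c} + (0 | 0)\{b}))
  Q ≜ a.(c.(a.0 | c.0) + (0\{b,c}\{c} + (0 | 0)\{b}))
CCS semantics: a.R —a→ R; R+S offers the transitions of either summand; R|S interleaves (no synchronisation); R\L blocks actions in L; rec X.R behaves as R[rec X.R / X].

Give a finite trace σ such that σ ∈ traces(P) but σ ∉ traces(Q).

LTS(P): 6 reachable states
  s0 = a.(c.(a.0 | a.0) + (0\{b,c}\{c} + (0 | 0)\{b})) | -a-> s1
  s1 = c.(a.0 | a.0) + (0\{b,c}\{c} + (0 | 0)\{b}) | -c-> s2
  s2 = a.0 | a.0 | -a-> s3, -a-> s4
  s3 = 0 | a.0 | -a-> s5
  s4 = a.0 | 0 | -a-> s5
  s5 = 0 | 0 | (no moves)
LTS(Q): 6 reachable states
  t0 = a.(c.(a.0 | c.0) + (0\{b,c}\{c} + (0 | 0)\{b})) | -a-> t1
  t1 = c.(a.0 | c.0) + (0\{b,c}\{c} + (0 | 0)\{b}) | -c-> t2
  t2 = a.0 | c.0 | -a-> t3, -c-> t4
  t3 = 0 | c.0 | -c-> t5
  t4 = a.0 | 0 | -a-> t5
  t5 = 0 | 0 | (no moves)
Trace ⟨acaa⟩ through P, begin at {s0}:
  after a @ step 1: {s1}
  after c @ step 2: {s2}
  after a @ step 3: {s3, s4}
  after a @ step 4: {s5}
  — P admits the full trace.
Trace ⟨acaa⟩ through Q, begin at {t0}:
  after a @ step 1: {t1}
  after c @ step 2: {t2}
  after a @ step 3: {t3}
  after a @ step 4: ∅ (Q stuck)

acaa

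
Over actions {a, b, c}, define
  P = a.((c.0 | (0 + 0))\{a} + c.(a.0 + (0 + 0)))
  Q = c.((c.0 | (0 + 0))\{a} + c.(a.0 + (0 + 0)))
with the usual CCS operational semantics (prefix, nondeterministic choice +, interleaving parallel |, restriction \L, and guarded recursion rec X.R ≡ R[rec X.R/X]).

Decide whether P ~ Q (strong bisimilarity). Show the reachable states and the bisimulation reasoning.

P's transition system — 5 states:
  u0 = a.((c.0 | (0 + 0))\{a} + c.(a.0 + (0 + 0))) :: =a=> u1
  u1 = (c.0 | (0 + 0))\{a} + c.(a.0 + (0 + 0)) :: =c=> u2, =c=> u3
  u2 = (0 | (0 + 0))\{a} :: ·
  u3 = a.0 + (0 + 0) :: =a=> u4
  u4 = 0 :: ·
Q's transition system — 5 states:
  v0 = c.((c.0 | (0 + 0))\{a} + c.(a.0 + (0 + 0))) :: =c=> v1
  v1 = (c.0 | (0 + 0))\{a} + c.(a.0 + (0 + 0)) :: =c=> v2, =c=> v3
  v2 = (0 | (0 + 0))\{a} :: ·
  v3 = a.0 + (0 + 0) :: =a=> v4
  v4 = 0 :: ·
Coarsest stable partition (strong bisimilarity classes):
  B0 = {u0}
  B1 = {u1, v1}
  B2 = {u3, v3}
  B3 = {u2, u4, v2, v4}
  B4 = {v0}
u0 ∈ B0, v0 ∈ B4 → different blocks

NO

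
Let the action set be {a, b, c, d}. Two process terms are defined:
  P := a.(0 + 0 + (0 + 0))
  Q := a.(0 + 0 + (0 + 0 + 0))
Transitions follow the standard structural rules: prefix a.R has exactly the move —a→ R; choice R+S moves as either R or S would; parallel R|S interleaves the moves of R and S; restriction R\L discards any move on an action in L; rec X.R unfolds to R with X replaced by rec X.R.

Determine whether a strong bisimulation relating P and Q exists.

YES

P's transition system — 2 states:
  u0 = a.(0 + 0 + (0 + 0)) :: —a→ u1
  u1 = 0 + 0 + (0 + 0) :: ·
Q's transition system — 2 states:
  v0 = a.(0 + 0 + (0 + 0 + 0)) :: —a→ v1
  v1 = 0 + 0 + (0 + 0 + 0) :: ·
Coarsest stable partition (strong bisimilarity classes):
  B0 = {u0, v0}
  B1 = {u1, v1}
u0 ∈ B0, v0 ∈ B0 → same block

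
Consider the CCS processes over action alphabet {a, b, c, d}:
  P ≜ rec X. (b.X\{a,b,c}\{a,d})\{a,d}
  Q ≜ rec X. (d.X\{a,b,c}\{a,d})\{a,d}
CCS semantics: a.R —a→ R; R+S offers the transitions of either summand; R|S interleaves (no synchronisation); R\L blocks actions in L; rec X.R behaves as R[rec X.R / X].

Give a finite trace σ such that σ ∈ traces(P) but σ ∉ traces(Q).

b

LTS(P): 2 reachable states
  s0 = rec X. (b.X\{a,b,c}\{a,d})\{a,d} :: =b=> s1
  s1 = (rec X. (b.X\{a,b,c}\{a,d})\{a,d})\{a,b,c}\{a,d}\{a,d} :: (no moves)
LTS(Q): 1 reachable states
  t0 = rec X. (d.X\{a,b,c}\{a,d})\{a,d} :: (no moves)
Executing b from P (initial set {s0}):
  step 1 (b): {s1}
  — P admits the full trace.
Executing b from Q (initial set {t0}):
  step 1 (b): no successor for Q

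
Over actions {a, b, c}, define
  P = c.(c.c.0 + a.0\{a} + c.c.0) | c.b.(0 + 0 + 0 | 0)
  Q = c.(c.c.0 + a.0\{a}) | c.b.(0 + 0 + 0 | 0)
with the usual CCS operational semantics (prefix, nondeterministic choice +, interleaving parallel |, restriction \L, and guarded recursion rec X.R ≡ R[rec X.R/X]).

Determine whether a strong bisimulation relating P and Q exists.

P ~ Q

LTS(P): 15 reachable states
  p0 = c.(c.c.0 + a.0\{a} + c.c.0) | c.b.(0 + 0 + 0 | 0) :: —c→ p1, —c→ p2
  p1 = (c.c.0 + a.0\{a} + c.c.0) | c.b.(0 + 0 + 0 | 0) :: —a→ p3, —c→ p4, —c→ p5
  p2 = c.(c.c.0 + a.0\{a} + c.c.0) | b.(0 + 0 + 0 | 0) :: —b→ p6, —c→ p4
  p3 = 0\{a} | c.b.(0 + 0 + 0 | 0) :: —c→ p7
  p4 = (c.c.0 + a.0\{a} + c.c.0) | b.(0 + 0 + 0 | 0) :: —a→ p7, —b→ p8, —c→ p9
  p5 = c.0 | c.b.(0 + 0 + 0 | 0) :: —c→ p10, —c→ p9
  p6 = c.(c.c.0 + a.0\{a} + c.c.0) | (0 + 0 + 0 | 0) :: —c→ p8
  p7 = 0\{a} | b.(0 + 0 + 0 | 0) :: —b→ p11
  p8 = (c.c.0 + a.0\{a} + c.c.0) | (0 + 0 + 0 | 0) :: —a→ p11, —c→ p12
  p9 = c.0 | b.(0 + 0 + 0 | 0) :: —b→ p12, —c→ p13
  p10 = 0 | c.b.(0 + 0 + 0 | 0) :: —c→ p13
  p11 = 0\{a} | (0 + 0 + 0 | 0) :: (no moves)
  p12 = c.0 | (0 + 0 + 0 | 0) :: —c→ p14
  p13 = 0 | b.(0 + 0 + 0 | 0) :: —b→ p14
  p14 = 0 | (0 + 0 + 0 | 0) :: (no moves)
LTS(Q): 15 reachable states
  q0 = c.(c.c.0 + a.0\{a}) | c.b.(0 + 0 + 0 | 0) :: —c→ q1, —c→ q2
  q1 = (c.c.0 + a.0\{a}) | c.b.(0 + 0 + 0 | 0) :: —a→ q3, —c→ q4, —c→ q5
  q2 = c.(c.c.0 + a.0\{a}) | b.(0 + 0 + 0 | 0) :: —b→ q6, —c→ q4
  q3 = 0\{a} | c.b.(0 + 0 + 0 | 0) :: —c→ q7
  q4 = (c.c.0 + a.0\{a}) | b.(0 + 0 + 0 | 0) :: —a→ q7, —b→ q8, —c→ q9
  q5 = c.0 | c.b.(0 + 0 + 0 | 0) :: —c→ q10, —c→ q9
  q6 = c.(c.c.0 + a.0\{a}) | (0 + 0 + 0 | 0) :: —c→ q8
  q7 = 0\{a} | b.(0 + 0 + 0 | 0) :: —b→ q11
  q8 = (c.c.0 + a.0\{a}) | (0 + 0 + 0 | 0) :: —a→ q11, —c→ q12
  q9 = c.0 | b.(0 + 0 + 0 | 0) :: —b→ q12, —c→ q13
  q10 = 0 | c.b.(0 + 0 + 0 | 0) :: —c→ q13
  q11 = 0\{a} | (0 + 0 + 0 | 0) :: (no moves)
  q12 = c.0 | (0 + 0 + 0 | 0) :: —c→ q14
  q13 = 0 | b.(0 + 0 + 0 | 0) :: —b→ q14
  q14 = 0 | (0 + 0 + 0 | 0) :: (no moves)
Bisimilarity quotient blocks:
  B0 = {p0, q0}
  B1 = {p1, q1}
  B2 = {p10, p3, q10, q3}
  B3 = {p13, p7, q13, q7}
  B4 = {p11, p14, q11, q14}
  B5 = {p5, q5}
  B6 = {p9, q9}
  B7 = {p12, q12}
  B8 = {p4, q4}
  B9 = {p8, q8}
  B10 = {p2, q2}
  B11 = {p6, q6}
p0 ∈ B0, q0 ∈ B0 → same block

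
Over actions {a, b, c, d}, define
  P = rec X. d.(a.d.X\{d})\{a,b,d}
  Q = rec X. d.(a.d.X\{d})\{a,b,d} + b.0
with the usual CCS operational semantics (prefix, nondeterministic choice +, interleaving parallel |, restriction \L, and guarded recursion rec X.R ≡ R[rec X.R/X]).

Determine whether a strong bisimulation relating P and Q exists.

NO

P's transition system — 2 states:
  u0 = rec X. d.(a.d.X\{d})\{a,b,d} ⊢ --d--▸ u1
  u1 = (a.d.(rec X. d.(a.d.X\{d})\{a,b,d})\{d})\{a,b,d} ⊢ deadlocked
Q's transition system — 3 states:
  v0 = rec X. d.(a.d.X\{d})\{a,b,d} + b.0 ⊢ --b--▸ v1, --d--▸ v2
  v1 = 0 ⊢ deadlocked
  v2 = (a.d.(rec X. d.(a.d.X\{d})\{a,b,d} + b.0)\{d})\{a,b,d} ⊢ deadlocked
Coarsest stable partition (strong bisimilarity classes):
  B0 = {u0}
  B1 = {u1, v1, v2}
  B2 = {v0}
u0 ∈ B0, v0 ∈ B2 → different blocks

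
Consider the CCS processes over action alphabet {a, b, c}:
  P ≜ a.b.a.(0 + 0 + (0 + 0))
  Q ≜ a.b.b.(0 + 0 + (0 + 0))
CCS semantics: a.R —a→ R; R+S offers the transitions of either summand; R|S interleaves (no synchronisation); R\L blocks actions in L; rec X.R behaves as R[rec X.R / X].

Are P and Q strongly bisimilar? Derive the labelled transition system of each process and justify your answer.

not bisimilar

P's transition system — 4 states:
  m0 = a.b.a.(0 + 0 + (0 + 0)) | --a--▸ m1
  m1 = b.a.(0 + 0 + (0 + 0)) | --b--▸ m2
  m2 = a.(0 + 0 + (0 + 0)) | --a--▸ m3
  m3 = 0 + 0 + (0 + 0) | (no moves)
Q's transition system — 4 states:
  n0 = a.b.b.(0 + 0 + (0 + 0)) | --a--▸ n1
  n1 = b.b.(0 + 0 + (0 + 0)) | --b--▸ n2
  n2 = b.(0 + 0 + (0 + 0)) | --b--▸ n3
  n3 = 0 + 0 + (0 + 0) | (no moves)
Partition-refinement fixed point:
  B0 = {m0}
  B1 = {m1}
  B2 = {m2}
  B3 = {m3, n3}
  B4 = {n0}
  B5 = {n1}
  B6 = {n2}
m0 ∈ B0, n0 ∈ B4 → different blocks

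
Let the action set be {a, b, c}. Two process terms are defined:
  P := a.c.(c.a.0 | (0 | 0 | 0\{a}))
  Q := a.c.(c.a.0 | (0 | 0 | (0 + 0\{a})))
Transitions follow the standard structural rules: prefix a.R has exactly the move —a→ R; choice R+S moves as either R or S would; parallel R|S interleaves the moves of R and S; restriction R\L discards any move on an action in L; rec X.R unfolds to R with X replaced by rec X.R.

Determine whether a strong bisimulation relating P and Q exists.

P's transition system — 5 states:
  m0 = a.c.(c.a.0 | (0 | 0 | 0\{a})) has moves -a-> m1
  m1 = c.(c.a.0 | (0 | 0 | 0\{a})) has moves -c-> m2
  m2 = c.a.0 | (0 | 0 | 0\{a}) has moves -c-> m3
  m3 = a.0 | (0 | 0 | 0\{a}) has moves -a-> m4
  m4 = 0 | (0 | 0 | 0\{a}) has moves stopped
Q's transition system — 5 states:
  n0 = a.c.(c.a.0 | (0 | 0 | (0 + 0\{a}))) has moves -a-> n1
  n1 = c.(c.a.0 | (0 | 0 | (0 + 0\{a}))) has moves -c-> n2
  n2 = c.a.0 | (0 | 0 | (0 + 0\{a})) has moves -c-> n3
  n3 = a.0 | (0 | 0 | (0 + 0\{a})) has moves -a-> n4
  n4 = 0 | (0 | 0 | (0 + 0\{a})) has moves stopped
Coarsest stable partition (strong bisimilarity classes):
  B0 = {m0, n0}
  B1 = {m1, n1}
  B2 = {m2, n2}
  B3 = {m3, n3}
  B4 = {m4, n4}
m0 ∈ B0, n0 ∈ B0 → same block

bisimilar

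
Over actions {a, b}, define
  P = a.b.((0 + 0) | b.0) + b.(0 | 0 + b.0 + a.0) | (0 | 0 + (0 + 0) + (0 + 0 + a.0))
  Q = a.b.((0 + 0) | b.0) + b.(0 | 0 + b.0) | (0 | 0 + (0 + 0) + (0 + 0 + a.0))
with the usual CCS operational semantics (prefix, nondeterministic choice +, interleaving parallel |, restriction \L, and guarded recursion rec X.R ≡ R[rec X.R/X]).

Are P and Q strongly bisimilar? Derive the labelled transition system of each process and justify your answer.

P ≁ Q

Reachable graph of P (9 states):
  u0 = a.b.((0 + 0) | b.0) + b.(0 | 0 + b.0 + a.0) | (0 | 0 + (0 + 0) + (0 + 0 + a.0)) | —a→ u1, —a→ u2, —b→ u3
  u1 = b.((0 + 0) | b.0) | —b→ u4
  u2 = b.(0 | 0 + b.0 + a.0) | 0 | —b→ u5
  u3 = (0 | 0 + b.0 + a.0) | (0 | 0 + (0 + 0) + (0 + 0 + a.0)) | —a→ u5, —a→ u6, —b→ u6
  u4 = (0 + 0) | b.0 | —b→ u7
  u5 = (0 | 0 + b.0 + a.0) | 0 | —a→ u8, —b→ u8
  u6 = 0 | (0 | 0 + (0 + 0) + (0 + 0 + a.0)) | —a→ u8
  u7 = (0 + 0) | 0 | ·
  u8 = 0 | 0 | ·
Reachable graph of Q (9 states):
  v0 = a.b.((0 + 0) | b.0) + b.(0 | 0 + b.0) | (0 | 0 + (0 + 0) + (0 + 0 + a.0)) | —a→ v1, —a→ v2, —b→ v3
  v1 = b.((0 + 0) | b.0) | —b→ v4
  v2 = b.(0 | 0 + b.0) | 0 | —b→ v5
  v3 = (0 | 0 + b.0) | (0 | 0 + (0 + 0) + (0 + 0 + a.0)) | —a→ v5, —b→ v6
  v4 = (0 + 0) | b.0 | —b→ v7
  v5 = (0 | 0 + b.0) | 0 | —b→ v8
  v6 = 0 | (0 | 0 + (0 + 0) + (0 + 0 + a.0)) | —a→ v8
  v7 = (0 + 0) | 0 | ·
  v8 = 0 | 0 | ·
Coarsest stable partition (strong bisimilarity classes):
  B0 = {u0}
  B1 = {u3}
  B2 = {u6, v6}
  B3 = {u7, u8, v7, v8}
  B4 = {u5}
  B5 = {u1, v1, v2}
  B6 = {u4, v4, v5}
  B7 = {u2}
  B8 = {v0}
  B9 = {v3}
u0 ∈ B0, v0 ∈ B8 → different blocks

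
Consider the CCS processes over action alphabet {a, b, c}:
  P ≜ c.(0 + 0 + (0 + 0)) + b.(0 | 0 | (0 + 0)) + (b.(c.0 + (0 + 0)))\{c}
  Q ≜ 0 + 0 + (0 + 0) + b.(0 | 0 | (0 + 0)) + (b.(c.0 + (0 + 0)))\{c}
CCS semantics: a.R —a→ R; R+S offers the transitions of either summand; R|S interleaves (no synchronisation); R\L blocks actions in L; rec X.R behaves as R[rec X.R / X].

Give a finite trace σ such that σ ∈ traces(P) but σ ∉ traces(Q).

c

Reachable graph of P (4 states):
  p0 = c.(0 + 0 + (0 + 0)) + b.(0 | 0 | (0 + 0)) + (b.(c.0 + (0 + 0)))\{c} has moves ··b··> p1, ··b··> p2, ··c··> p3
  p1 = (c.0 + (0 + 0))\{c} has moves ·
  p2 = 0 | 0 | (0 + 0) has moves ·
  p3 = 0 + 0 + (0 + 0) has moves ·
Reachable graph of Q (3 states):
  q0 = 0 + 0 + (0 + 0) + b.(0 | 0 | (0 + 0)) + (b.(c.0 + (0 + 0)))\{c} has moves ··b··> q1, ··b··> q2
  q1 = (c.0 + (0 + 0))\{c} has moves ·
  q2 = 0 | 0 | (0 + 0) has moves ·
Trace ⟨c⟩ through P, begin at {p0}:
  after c @ step 1: {p3}
  — P admits the full trace.
Trace ⟨c⟩ through Q, begin at {q0}:
  after c @ step 1: ∅  — Q cannot continue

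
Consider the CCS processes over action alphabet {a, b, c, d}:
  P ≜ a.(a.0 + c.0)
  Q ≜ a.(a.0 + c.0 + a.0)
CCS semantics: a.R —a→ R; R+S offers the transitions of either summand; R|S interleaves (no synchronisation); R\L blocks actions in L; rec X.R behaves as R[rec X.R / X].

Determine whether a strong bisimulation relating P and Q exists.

P ~ Q

Reachable graph of P (3 states):
  s0 = a.(a.0 + c.0) :: ··a··> s1
  s1 = a.0 + c.0 :: ··a··> s2, ··c··> s2
  s2 = 0 :: stopped
Reachable graph of Q (3 states):
  t0 = a.(a.0 + c.0 + a.0) :: ··a··> t1
  t1 = a.0 + c.0 + a.0 :: ··a··> t2, ··c··> t2
  t2 = 0 :: stopped
Bisimilarity quotient blocks:
  B0 = {s0, t0}
  B1 = {s1, t1}
  B2 = {s2, t2}
s0 ∈ B0, t0 ∈ B0 → same block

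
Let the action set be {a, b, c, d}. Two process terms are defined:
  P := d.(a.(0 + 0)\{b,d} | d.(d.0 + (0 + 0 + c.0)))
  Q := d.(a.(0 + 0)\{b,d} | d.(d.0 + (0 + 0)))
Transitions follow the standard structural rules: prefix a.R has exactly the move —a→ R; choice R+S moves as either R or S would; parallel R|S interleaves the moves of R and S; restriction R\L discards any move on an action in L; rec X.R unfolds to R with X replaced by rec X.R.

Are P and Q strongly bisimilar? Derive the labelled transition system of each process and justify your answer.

Reachable graph of P (7 states):
  p0 = d.(a.(0 + 0)\{b,d} | d.(d.0 + (0 + 0 + c.0))) :: -d-> p1
  p1 = a.(0 + 0)\{b,d} | d.(d.0 + (0 + 0 + c.0)) :: -a-> p2, -d-> p3
  p2 = (0 + 0)\{b,d} | d.(d.0 + (0 + 0 + c.0)) :: -d-> p4
  p3 = a.(0 + 0)\{b,d} | (d.0 + (0 + 0 + c.0)) :: -a-> p4, -c-> p5, -d-> p5
  p4 = (0 + 0)\{b,d} | (d.0 + (0 + 0 + c.0)) :: -c-> p6, -d-> p6
  p5 = a.(0 + 0)\{b,d} | 0 :: -a-> p6
  p6 = (0 + 0)\{b,d} | 0 :: stopped
Reachable graph of Q (7 states):
  q0 = d.(a.(0 + 0)\{b,d} | d.(d.0 + (0 + 0))) :: -d-> q1
  q1 = a.(0 + 0)\{b,d} | d.(d.0 + (0 + 0)) :: -a-> q2, -d-> q3
  q2 = (0 + 0)\{b,d} | d.(d.0 + (0 + 0)) :: -d-> q4
  q3 = a.(0 + 0)\{b,d} | (d.0 + (0 + 0)) :: -a-> q4, -d-> q5
  q4 = (0 + 0)\{b,d} | (d.0 + (0 + 0)) :: -d-> q6
  q5 = a.(0 + 0)\{b,d} | 0 :: -a-> q6
  q6 = (0 + 0)\{b,d} | 0 :: stopped
Bisimilarity quotient blocks:
  B0 = {p0}
  B1 = {p1}
  B2 = {p2}
  B3 = {p4}
  B4 = {p6, q6}
  B5 = {p3}
  B6 = {p5, q5}
  B7 = {q0}
  B8 = {q1}
  B9 = {q2}
  B10 = {q4}
  B11 = {q3}
p0 ∈ B0, q0 ∈ B7 → different blocks

not bisimilar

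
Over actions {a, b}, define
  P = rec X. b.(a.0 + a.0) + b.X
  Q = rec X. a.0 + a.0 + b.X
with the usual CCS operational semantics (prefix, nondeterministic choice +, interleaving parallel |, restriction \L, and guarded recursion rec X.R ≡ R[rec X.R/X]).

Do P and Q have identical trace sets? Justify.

traces(P) ≠ traces(Q) — witness ⟨a⟩

LTS(P): 3 reachable states
  m0 = rec X. b.(a.0 + a.0) + b.X ⊢ =b=> m0, =b=> m1
  m1 = a.0 + a.0 ⊢ =a=> m2
  m2 = 0 ⊢ ·
LTS(Q): 2 reachable states
  n0 = rec X. a.0 + a.0 + b.X ⊢ =a=> n1, =b=> n0
  n1 = 0 ⊢ ·
Executing a from Q (initial set {n0}):
  after a @ step 1: {n1}
  ✓ Q
Executing a from P (initial set {m0}):
  after a @ step 1: no successor for P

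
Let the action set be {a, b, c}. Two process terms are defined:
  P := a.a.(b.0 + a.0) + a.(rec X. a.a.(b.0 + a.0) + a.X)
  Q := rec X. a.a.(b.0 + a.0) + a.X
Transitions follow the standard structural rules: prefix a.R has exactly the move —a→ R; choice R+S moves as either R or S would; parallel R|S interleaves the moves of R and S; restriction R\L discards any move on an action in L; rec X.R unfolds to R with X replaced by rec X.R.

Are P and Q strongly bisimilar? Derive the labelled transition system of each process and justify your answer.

YES

LTS(P): 5 reachable states
  u0 = a.a.(b.0 + a.0) + a.(rec X. a.a.(b.0 + a.0) + a.X) ⊢ --a--▸ u1, --a--▸ u2
  u1 = a.(b.0 + a.0) ⊢ --a--▸ u3
  u2 = rec X. a.a.(b.0 + a.0) + a.X ⊢ --a--▸ u1, --a--▸ u2
  u3 = b.0 + a.0 ⊢ --a--▸ u4, --b--▸ u4
  u4 = 0 ⊢ ∅
LTS(Q): 4 reachable states
  v0 = rec X. a.a.(b.0 + a.0) + a.X ⊢ --a--▸ v0, --a--▸ v1
  v1 = a.(b.0 + a.0) ⊢ --a--▸ v2
  v2 = b.0 + a.0 ⊢ --a--▸ v3, --b--▸ v3
  v3 = 0 ⊢ ∅
Bisimilarity quotient blocks:
  B0 = {u0, u2, v0}
  B1 = {u1, v1}
  B2 = {u3, v2}
  B3 = {u4, v3}
u0 ∈ B0, v0 ∈ B0 → same block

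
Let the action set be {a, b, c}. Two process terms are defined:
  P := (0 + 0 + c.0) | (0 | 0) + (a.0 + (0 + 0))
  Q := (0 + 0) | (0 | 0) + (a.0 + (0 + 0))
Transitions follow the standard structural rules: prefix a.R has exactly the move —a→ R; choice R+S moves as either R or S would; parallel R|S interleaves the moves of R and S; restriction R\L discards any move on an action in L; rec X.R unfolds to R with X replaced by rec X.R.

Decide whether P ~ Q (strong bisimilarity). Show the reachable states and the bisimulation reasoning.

Reachable graph of P (3 states):
  s0 = (0 + 0 + c.0) | (0 | 0) + (a.0 + (0 + 0)) :: ··a··> s1, ··c··> s2
  s1 = 0 :: stopped
  s2 = 0 | (0 | 0) :: stopped
Reachable graph of Q (2 states):
  t0 = (0 + 0) | (0 | 0) + (a.0 + (0 + 0)) :: ··a··> t1
  t1 = 0 :: stopped
Bisimilarity quotient blocks:
  B0 = {s0}
  B1 = {s1, s2, t1}
  B2 = {t0}
s0 ∈ B0, t0 ∈ B2 → different blocks

NO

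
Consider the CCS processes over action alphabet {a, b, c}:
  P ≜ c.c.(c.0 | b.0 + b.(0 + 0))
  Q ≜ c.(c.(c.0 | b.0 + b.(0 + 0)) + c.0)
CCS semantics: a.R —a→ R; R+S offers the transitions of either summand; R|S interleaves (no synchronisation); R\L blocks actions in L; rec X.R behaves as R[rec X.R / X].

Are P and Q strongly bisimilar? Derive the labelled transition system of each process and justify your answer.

Reachable graph of P (7 states):
  m0 = c.c.(c.0 | b.0 + b.(0 + 0)) has moves =c=> m1
  m1 = c.(c.0 | b.0 + b.(0 + 0)) has moves =c=> m2
  m2 = c.0 | b.0 + b.(0 + 0) has moves =b=> m3, =b=> m4, =c=> m5
  m3 = 0 + 0 has moves (no moves)
  m4 = c.0 | 0 has moves =c=> m6
  m5 = 0 | b.0 has moves =b=> m6
  m6 = 0 | 0 has moves (no moves)
Reachable graph of Q (8 states):
  n0 = c.(c.(c.0 | b.0 + b.(0 + 0)) + c.0) has moves =c=> n1
  n1 = c.(c.0 | b.0 + b.(0 + 0)) + c.0 has moves =c=> n2, =c=> n3
  n2 = 0 has moves (no moves)
  n3 = c.0 | b.0 + b.(0 + 0) has moves =b=> n4, =b=> n5, =c=> n6
  n4 = 0 + 0 has moves (no moves)
  n5 = c.0 | 0 has moves =c=> n7
  n6 = 0 | b.0 has moves =b=> n7
  n7 = 0 | 0 has moves (no moves)
Partition-refinement fixed point:
  B0 = {m0}
  B1 = {m1}
  B2 = {m2, n3}
  B3 = {m5, n6}
  B4 = {m3, m6, n2, n4, n7}
  B5 = {m4, n5}
  B6 = {n0}
  B7 = {n1}
m0 ∈ B0, n0 ∈ B6 → different blocks

not bisimilar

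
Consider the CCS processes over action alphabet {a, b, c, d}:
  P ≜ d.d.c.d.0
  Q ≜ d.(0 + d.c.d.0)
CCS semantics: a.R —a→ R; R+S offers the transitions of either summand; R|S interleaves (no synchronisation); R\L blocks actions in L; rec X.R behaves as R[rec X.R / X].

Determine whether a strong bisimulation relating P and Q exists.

P ~ Q

P's transition system — 5 states:
  s0 = d.d.c.d.0 has moves -d-> s1
  s1 = d.c.d.0 has moves -d-> s2
  s2 = c.d.0 has moves -c-> s3
  s3 = d.0 has moves -d-> s4
  s4 = 0 has moves ·
Q's transition system — 5 states:
  t0 = d.(0 + d.c.d.0) has moves -d-> t1
  t1 = 0 + d.c.d.0 has moves -d-> t2
  t2 = c.d.0 has moves -c-> t3
  t3 = d.0 has moves -d-> t4
  t4 = 0 has moves ·
Bisimilarity quotient blocks:
  B0 = {s0, t0}
  B1 = {s1, t1}
  B2 = {s2, t2}
  B3 = {s3, t3}
  B4 = {s4, t4}
s0 ∈ B0, t0 ∈ B0 → same block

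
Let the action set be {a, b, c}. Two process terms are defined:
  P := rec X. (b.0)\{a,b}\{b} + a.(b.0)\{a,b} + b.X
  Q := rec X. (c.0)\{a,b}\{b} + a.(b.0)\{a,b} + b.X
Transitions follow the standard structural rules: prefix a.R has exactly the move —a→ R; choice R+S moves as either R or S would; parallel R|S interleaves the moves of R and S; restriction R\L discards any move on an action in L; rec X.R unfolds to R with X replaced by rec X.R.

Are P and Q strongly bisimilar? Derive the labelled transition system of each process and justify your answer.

P's transition system — 2 states:
  s0 = rec X. (b.0)\{a,b}\{b} + a.(b.0)\{a,b} + b.X | —a→ s1, —b→ s0
  s1 = (b.0)\{a,b} | ·
Q's transition system — 3 states:
  t0 = rec X. (c.0)\{a,b}\{b} + a.(b.0)\{a,b} + b.X | —a→ t1, —b→ t0, —c→ t2
  t1 = (b.0)\{a,b} | ·
  t2 = 0\{a,b}\{b} | ·
Coarsest stable partition (strong bisimilarity classes):
  B0 = {s0}
  B1 = {s1, t1, t2}
  B2 = {t0}
s0 ∈ B0, t0 ∈ B2 → different blocks

not bisimilar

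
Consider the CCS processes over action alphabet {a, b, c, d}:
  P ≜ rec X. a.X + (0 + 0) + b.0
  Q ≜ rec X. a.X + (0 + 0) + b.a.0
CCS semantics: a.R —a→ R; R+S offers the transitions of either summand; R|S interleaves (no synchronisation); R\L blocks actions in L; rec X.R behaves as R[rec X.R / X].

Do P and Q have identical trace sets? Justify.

trace-distinct — witness ⟨ba⟩

LTS(P): 2 reachable states
  m0 = rec X. a.X + (0 + 0) + b.0 ⊢ =a=> m0, =b=> m1
  m1 = 0 ⊢ (no moves)
LTS(Q): 3 reachable states
  n0 = rec X. a.X + (0 + 0) + b.a.0 ⊢ =a=> n0, =b=> n1
  n1 = a.0 ⊢ =a=> n2
  n2 = 0 ⊢ (no moves)
Run σ = ⟨ba⟩ on Q: start {n0}
  step 1 (b): {n1}
  step 2 (a): {n2}
  — Q admits the full trace.
Run σ = ⟨ba⟩ on P: start {m0}
  step 1 (b): {m1}
  step 2 (a): ∅ (P stuck)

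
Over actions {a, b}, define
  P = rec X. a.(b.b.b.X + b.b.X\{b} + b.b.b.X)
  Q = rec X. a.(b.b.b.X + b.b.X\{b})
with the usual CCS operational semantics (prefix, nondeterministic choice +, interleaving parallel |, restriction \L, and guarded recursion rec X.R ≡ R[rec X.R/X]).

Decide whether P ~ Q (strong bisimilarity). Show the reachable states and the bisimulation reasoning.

P ~ Q

Reachable graph of P (7 states):
  s0 = rec X. a.(b.b.b.X + b.b.X\{b} + b.b.b.X) :: -a-> s1
  s1 = b.b.b.(rec X. a.(b.b.b.X + b.b.X\{b} + b.b.b.X)) + b.b.(rec X. a.(b.b.b.X + b.b.X\{b} + b.b.b.X))\{b} + b.b.b.(rec X. a.(b.b.b.X + b.b.X\{b} + b.b.b.X)) :: -b-> s2, -b-> s3
  s2 = b.(rec X. a.(b.b.b.X + b.b.X\{b} + b.b.b.X))\{b} :: -b-> s4
  s3 = b.b.(rec X. a.(b.b.b.X + b.b.X\{b} + b.b.b.X)) :: -b-> s5
  s4 = (rec X. a.(b.b.b.X + b.b.X\{b} + b.b.b.X))\{b} :: -a-> s6
  s5 = b.(rec X. a.(b.b.b.X + b.b.X\{b} + b.b.b.X)) :: -b-> s0
  s6 = (b.b.b.(rec X. a.(b.b.b.X + b.b.X\{b} + b.b.b.X)) + b.b.(rec X. a.(b.b.b.X + b.b.X\{b} + b.b.b.X))\{b} + b.b.b.(rec X. a.(b.b.b.X + b.b.X\{b} + b.b.b.X)))\{b} :: (no moves)
Reachable graph of Q (7 states):
  t0 = rec X. a.(b.b.b.X + b.b.X\{b}) :: -a-> t1
  t1 = b.b.b.(rec X. a.(b.b.b.X + b.b.X\{b})) + b.b.(rec X. a.(b.b.b.X + b.b.X\{b}))\{b} :: -b-> t2, -b-> t3
  t2 = b.(rec X. a.(b.b.b.X + b.b.X\{b}))\{b} :: -b-> t4
  t3 = b.b.(rec X. a.(b.b.b.X + b.b.X\{b})) :: -b-> t5
  t4 = (rec X. a.(b.b.b.X + b.b.X\{b}))\{b} :: -a-> t6
  t5 = b.(rec X. a.(b.b.b.X + b.b.X\{b})) :: -b-> t0
  t6 = (b.b.b.(rec X. a.(b.b.b.X + b.b.X\{b})) + b.b.(rec X. a.(b.b.b.X + b.b.X\{b}))\{b})\{b} :: (no moves)
Partition-refinement fixed point:
  B0 = {s0, t0}
  B1 = {s1, t1}
  B2 = {s3, t3}
  B3 = {s5, t5}
  B4 = {s2, t2}
  B5 = {s4, t4}
  B6 = {s6, t6}
s0 ∈ B0, t0 ∈ B0 → same block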